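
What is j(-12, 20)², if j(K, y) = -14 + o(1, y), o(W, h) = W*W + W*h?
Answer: 49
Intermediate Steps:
o(W, h) = W² + W*h
j(K, y) = -13 + y (j(K, y) = -14 + 1*(1 + y) = -14 + (1 + y) = -13 + y)
j(-12, 20)² = (-13 + 20)² = 7² = 49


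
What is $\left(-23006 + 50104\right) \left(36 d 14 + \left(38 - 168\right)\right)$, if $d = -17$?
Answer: $-235698404$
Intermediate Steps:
$\left(-23006 + 50104\right) \left(36 d 14 + \left(38 - 168\right)\right) = \left(-23006 + 50104\right) \left(36 \left(-17\right) 14 + \left(38 - 168\right)\right) = 27098 \left(\left(-612\right) 14 + \left(38 - 168\right)\right) = 27098 \left(-8568 - 130\right) = 27098 \left(-8698\right) = -235698404$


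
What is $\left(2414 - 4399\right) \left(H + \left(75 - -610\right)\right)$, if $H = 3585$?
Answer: $-8475950$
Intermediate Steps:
$\left(2414 - 4399\right) \left(H + \left(75 - -610\right)\right) = \left(2414 - 4399\right) \left(3585 + \left(75 - -610\right)\right) = - 1985 \left(3585 + \left(75 + 610\right)\right) = - 1985 \left(3585 + 685\right) = \left(-1985\right) 4270 = -8475950$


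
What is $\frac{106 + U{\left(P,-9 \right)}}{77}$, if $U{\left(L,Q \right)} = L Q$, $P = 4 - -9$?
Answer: $- \frac{1}{7} \approx -0.14286$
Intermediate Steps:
$P = 13$ ($P = 4 + 9 = 13$)
$\frac{106 + U{\left(P,-9 \right)}}{77} = \frac{106 + 13 \left(-9\right)}{77} = \frac{106 - 117}{77} = \frac{1}{77} \left(-11\right) = - \frac{1}{7}$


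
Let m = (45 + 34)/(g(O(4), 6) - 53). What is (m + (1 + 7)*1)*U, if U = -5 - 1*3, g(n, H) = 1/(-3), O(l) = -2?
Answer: -1043/20 ≈ -52.150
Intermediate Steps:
g(n, H) = -⅓ (g(n, H) = 1*(-⅓) = -⅓)
m = -237/160 (m = (45 + 34)/(-⅓ - 53) = 79/(-160/3) = 79*(-3/160) = -237/160 ≈ -1.4813)
U = -8 (U = -5 - 3 = -8)
(m + (1 + 7)*1)*U = (-237/160 + (1 + 7)*1)*(-8) = (-237/160 + 8*1)*(-8) = (-237/160 + 8)*(-8) = (1043/160)*(-8) = -1043/20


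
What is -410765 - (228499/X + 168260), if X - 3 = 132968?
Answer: -76993761774/132971 ≈ -5.7903e+5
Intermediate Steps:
X = 132971 (X = 3 + 132968 = 132971)
-410765 - (228499/X + 168260) = -410765 - (228499/132971 + 168260) = -410765 - 1*22373928959/132971 = -410765 - 22373928959/132971 = -76993761774/132971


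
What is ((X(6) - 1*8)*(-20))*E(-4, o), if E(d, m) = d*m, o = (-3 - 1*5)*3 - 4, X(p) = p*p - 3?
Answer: -56000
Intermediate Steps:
X(p) = -3 + p**2 (X(p) = p**2 - 3 = -3 + p**2)
o = -28 (o = (-3 - 5)*3 - 4 = -8*3 - 4 = -24 - 4 = -28)
((X(6) - 1*8)*(-20))*E(-4, o) = (((-3 + 6**2) - 1*8)*(-20))*(-4*(-28)) = (((-3 + 36) - 8)*(-20))*112 = ((33 - 8)*(-20))*112 = (25*(-20))*112 = -500*112 = -56000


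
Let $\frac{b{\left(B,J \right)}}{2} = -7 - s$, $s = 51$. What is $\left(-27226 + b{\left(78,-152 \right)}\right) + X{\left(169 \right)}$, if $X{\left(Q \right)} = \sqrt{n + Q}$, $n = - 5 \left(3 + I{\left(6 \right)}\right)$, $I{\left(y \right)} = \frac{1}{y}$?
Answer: $-27342 + \frac{\sqrt{5514}}{6} \approx -27330.0$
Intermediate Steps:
$n = - \frac{95}{6}$ ($n = - 5 \left(3 + \frac{1}{6}\right) = \left(-5\right) \frac{19}{6} = - \frac{95}{6} \approx -15.833$)
$X{\left(Q \right)} = \sqrt{- \frac{95}{6} + Q}$
$b{\left(B,J \right)} = -116$ ($b{\left(B,J \right)} = 2 \left(-7 - 51\right) = 2 \left(-58\right) = -116$)
$\left(-27226 + b{\left(78,-152 \right)}\right) + X{\left(169 \right)} = \left(-27226 - 116\right) + \frac{\sqrt{-570 + 36 \cdot 169}}{6} = -27342 + \frac{\sqrt{-570 + 6084}}{6} = -27342 + \frac{\sqrt{5514}}{6}$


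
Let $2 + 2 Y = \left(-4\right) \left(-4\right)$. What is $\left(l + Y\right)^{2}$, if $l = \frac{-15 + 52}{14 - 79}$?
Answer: $\frac{174724}{4225} \approx 41.355$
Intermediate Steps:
$Y = 7$ ($Y = -1 + \frac{\left(-4\right) \left(-4\right)}{2} = -1 + \frac{1}{2} \cdot 16 = -1 + 8 = 7$)
$l = - \frac{37}{65}$ ($l = \frac{37}{-65} = 37 \left(- \frac{1}{65}\right) = - \frac{37}{65} \approx -0.56923$)
$\left(l + Y\right)^{2} = \left(- \frac{37}{65} + 7\right)^{2} = \left(\frac{418}{65}\right)^{2} = \frac{174724}{4225}$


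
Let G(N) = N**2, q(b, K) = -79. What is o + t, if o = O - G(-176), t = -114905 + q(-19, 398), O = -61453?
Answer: -207413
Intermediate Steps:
t = -114984 (t = -114905 - 79 = -114984)
o = -92429 (o = -61453 - 1*(-176)**2 = -61453 - 1*30976 = -61453 - 30976 = -92429)
o + t = -92429 - 114984 = -207413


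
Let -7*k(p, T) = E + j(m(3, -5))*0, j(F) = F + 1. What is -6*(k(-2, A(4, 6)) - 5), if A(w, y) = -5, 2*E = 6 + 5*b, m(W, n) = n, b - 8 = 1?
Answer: 363/7 ≈ 51.857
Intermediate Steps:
b = 9 (b = 8 + 1 = 9)
j(F) = 1 + F
E = 51/2 (E = (6 + 5*9)/2 = (6 + 45)/2 = (½)*51 = 51/2 ≈ 25.500)
k(p, T) = -51/14 (k(p, T) = -(51/2 + (1 - 5)*0)/7 = -(51/2 - 4*0)/7 = -(51/2 + 0)/7 = -⅐*51/2 = -51/14)
-6*(k(-2, A(4, 6)) - 5) = -6*(-51/14 - 5) = -6*(-121/14) = 363/7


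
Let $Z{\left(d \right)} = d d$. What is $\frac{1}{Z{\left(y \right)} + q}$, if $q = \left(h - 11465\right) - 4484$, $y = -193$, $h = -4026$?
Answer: $\frac{1}{17274} \approx 5.789 \cdot 10^{-5}$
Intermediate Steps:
$Z{\left(d \right)} = d^{2}$
$q = -19975$ ($q = \left(-4026 - 11465\right) - 4484 = -15491 - 4484 = -19975$)
$\frac{1}{Z{\left(y \right)} + q} = \frac{1}{\left(-193\right)^{2} - 19975} = \frac{1}{37249 - 19975} = \frac{1}{17274}$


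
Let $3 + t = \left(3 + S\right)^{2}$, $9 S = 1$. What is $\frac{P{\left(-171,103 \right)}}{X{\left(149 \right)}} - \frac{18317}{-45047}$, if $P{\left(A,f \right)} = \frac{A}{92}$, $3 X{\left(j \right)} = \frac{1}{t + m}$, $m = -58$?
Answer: $\frac{3563002693}{12432972} \approx 286.58$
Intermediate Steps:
$S = \frac{1}{9}$ ($S = \frac{1}{9} \cdot 1 = \frac{1}{9} \approx 0.11111$)
$t = \frac{541}{81}$ ($t = -3 + \left(3 + \frac{1}{9}\right)^{2} = -3 + \left(\frac{28}{9}\right)^{2} = -3 + \frac{784}{81} = \frac{541}{81} \approx 6.679$)
$X{\left(j \right)} = - \frac{27}{4157}$ ($X{\left(j \right)} = \frac{1}{3 \left(\frac{541}{81} - 58\right)} = \frac{1}{3 \left(- \frac{4157}{81}\right)} = \frac{1}{3} \left(- \frac{81}{4157}\right) = - \frac{27}{4157}$)
$P{\left(A,f \right)} = \frac{A}{92}$ ($P{\left(A,f \right)} = A \frac{1}{92} = \frac{A}{92}$)
$\frac{P{\left(-171,103 \right)}}{X{\left(149 \right)}} - \frac{18317}{-45047} = \frac{\frac{1}{92} \left(-171\right)}{- \frac{27}{4157}} - \frac{18317}{-45047} = \left(- \frac{171}{92}\right) \left(- \frac{4157}{27}\right) - - \frac{18317}{45047} = \frac{78983}{276} + \frac{18317}{45047} = \frac{3563002693}{12432972}$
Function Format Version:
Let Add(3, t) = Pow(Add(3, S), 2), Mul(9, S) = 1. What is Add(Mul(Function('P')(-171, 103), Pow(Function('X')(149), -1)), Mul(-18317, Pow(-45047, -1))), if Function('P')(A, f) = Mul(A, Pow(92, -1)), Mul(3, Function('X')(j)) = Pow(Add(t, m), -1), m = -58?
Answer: Rational(3563002693, 12432972) ≈ 286.58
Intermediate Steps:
S = Rational(1, 9) (S = Mul(Rational(1, 9), 1) = Rational(1, 9) ≈ 0.11111)
t = Rational(541, 81) (t = Add(-3, Pow(Add(3, Rational(1, 9)), 2)) = Add(-3, Pow(Rational(28, 9), 2)) = Add(-3, Rational(784, 81)) = Rational(541, 81) ≈ 6.6790)
Function('X')(j) = Rational(-27, 4157) (Function('X')(j) = Mul(Rational(1, 3), Pow(Add(Rational(541, 81), -58), -1)) = Mul(Rational(1, 3), Pow(Rational(-4157, 81), -1)) = Mul(Rational(1, 3), Rational(-81, 4157)) = Rational(-27, 4157))
Function('P')(A, f) = Mul(Rational(1, 92), A) (Function('P')(A, f) = Mul(A, Rational(1, 92)) = Mul(Rational(1, 92), A))
Add(Mul(Function('P')(-171, 103), Pow(Function('X')(149), -1)), Mul(-18317, Pow(-45047, -1))) = Add(Mul(Mul(Rational(1, 92), -171), Pow(Rational(-27, 4157), -1)), Mul(-18317, Pow(-45047, -1))) = Add(Mul(Rational(-171, 92), Rational(-4157, 27)), Mul(-18317, Rational(-1, 45047))) = Add(Rational(78983, 276), Rational(18317, 45047)) = Rational(3563002693, 12432972)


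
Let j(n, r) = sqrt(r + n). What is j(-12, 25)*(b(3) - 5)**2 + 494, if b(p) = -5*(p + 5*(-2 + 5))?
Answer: 494 + 9025*sqrt(13) ≈ 33034.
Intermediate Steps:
b(p) = -75 - 5*p (b(p) = -5*(p + 5*3) = -5*(p + 15) = -5*(15 + p) = -75 - 5*p)
j(n, r) = sqrt(n + r)
j(-12, 25)*(b(3) - 5)**2 + 494 = sqrt(-12 + 25)*((-75 - 5*3) - 5)**2 + 494 = sqrt(13)*((-75 - 15) - 5)**2 + 494 = sqrt(13)*(-90 - 5)**2 + 494 = sqrt(13)*(-95)**2 + 494 = sqrt(13)*9025 + 494 = 9025*sqrt(13) + 494 = 494 + 9025*sqrt(13)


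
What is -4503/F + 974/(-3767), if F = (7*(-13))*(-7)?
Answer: -17583239/2399579 ≈ -7.3276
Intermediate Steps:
F = 637 (F = -91*(-7) = 637)
-4503/F + 974/(-3767) = -4503/637 + 974/(-3767) = -4503*1/637 + 974*(-1/3767) = -4503/637 - 974/3767 = -17583239/2399579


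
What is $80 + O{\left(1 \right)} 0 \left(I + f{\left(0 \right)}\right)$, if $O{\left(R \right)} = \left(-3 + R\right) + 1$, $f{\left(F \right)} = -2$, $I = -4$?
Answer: $80$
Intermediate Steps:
$O{\left(R \right)} = -2 + R$
$80 + O{\left(1 \right)} 0 \left(I + f{\left(0 \right)}\right) = 80 + \left(-2 + 1\right) 0 \left(-4 - 2\right) = 80 - 0 \left(-6\right) = 80 - 0 = 80 + 0 = 80$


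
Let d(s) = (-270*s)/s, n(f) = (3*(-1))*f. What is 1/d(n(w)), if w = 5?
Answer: -1/270 ≈ -0.0037037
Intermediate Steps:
n(f) = -3*f
d(s) = -270
1/d(n(w)) = 1/(-270) = -1/270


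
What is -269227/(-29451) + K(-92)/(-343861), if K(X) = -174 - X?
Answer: 92579080429/10127050311 ≈ 9.1418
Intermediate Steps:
-269227/(-29451) + K(-92)/(-343861) = -269227/(-29451) + (-174 - 1*(-92))/(-343861) = -269227*(-1/29451) + (-174 + 92)*(-1/343861) = 269227/29451 - 82*(-1/343861) = 269227/29451 + 82/343861 = 92579080429/10127050311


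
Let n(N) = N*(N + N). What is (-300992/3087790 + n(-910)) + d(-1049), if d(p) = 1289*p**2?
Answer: 2192443741591159/1543895 ≈ 1.4201e+9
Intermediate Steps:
n(N) = 2*N**2 (n(N) = N*(2*N) = 2*N**2)
(-300992/3087790 + n(-910)) + d(-1049) = (-300992/3087790 + 2*(-910)**2) + 1289*(-1049)**2 = (-300992*1/3087790 + 2*828100) + 1289*1100401 = (-150496/1543895 + 1656200) + 1418416889 = 2556998748504/1543895 + 1418416889 = 2192443741591159/1543895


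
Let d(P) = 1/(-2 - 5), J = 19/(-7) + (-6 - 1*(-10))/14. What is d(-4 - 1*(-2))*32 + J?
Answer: -7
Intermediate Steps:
J = -17/7 (J = 19*(-⅐) + (-6 + 10)*(1/14) = -19/7 + 4*(1/14) = -19/7 + 2/7 = -17/7 ≈ -2.4286)
d(P) = -⅐ (d(P) = 1/(-7) = -⅐)
d(-4 - 1*(-2))*32 + J = -⅐*32 - 17/7 = -32/7 - 17/7 = -7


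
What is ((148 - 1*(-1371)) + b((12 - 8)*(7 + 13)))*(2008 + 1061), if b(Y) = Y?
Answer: 4907331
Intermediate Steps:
((148 - 1*(-1371)) + b((12 - 8)*(7 + 13)))*(2008 + 1061) = ((148 - 1*(-1371)) + (12 - 8)*(7 + 13))*(2008 + 1061) = ((148 + 1371) + 4*20)*3069 = (1519 + 80)*3069 = 1599*3069 = 4907331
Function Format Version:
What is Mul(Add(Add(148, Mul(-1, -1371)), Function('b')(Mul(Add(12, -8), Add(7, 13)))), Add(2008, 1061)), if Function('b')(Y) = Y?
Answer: 4907331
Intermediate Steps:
Mul(Add(Add(148, Mul(-1, -1371)), Function('b')(Mul(Add(12, -8), Add(7, 13)))), Add(2008, 1061)) = Mul(Add(Add(148, Mul(-1, -1371)), Mul(Add(12, -8), Add(7, 13))), Add(2008, 1061)) = Mul(Add(Add(148, 1371), Mul(4, 20)), 3069) = Mul(Add(1519, 80), 3069) = Mul(1599, 3069) = 4907331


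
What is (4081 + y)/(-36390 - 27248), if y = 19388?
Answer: -23469/63638 ≈ -0.36879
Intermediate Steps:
(4081 + y)/(-36390 - 27248) = (4081 + 19388)/(-36390 - 27248) = 23469/(-63638) = 23469*(-1/63638) = -23469/63638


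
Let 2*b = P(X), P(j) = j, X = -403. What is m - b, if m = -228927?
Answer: -457451/2 ≈ -2.2873e+5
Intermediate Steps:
b = -403/2 (b = (1/2)*(-403) = -403/2 ≈ -201.50)
m - b = -228927 - 1*(-403/2) = -228927 + 403/2 = -457451/2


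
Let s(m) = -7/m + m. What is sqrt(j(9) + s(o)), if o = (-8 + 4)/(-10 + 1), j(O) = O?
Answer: I*sqrt(227)/6 ≈ 2.5111*I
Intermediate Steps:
o = 4/9 (o = -4/(-9) = -4*(-1/9) = 4/9 ≈ 0.44444)
s(m) = m - 7/m
sqrt(j(9) + s(o)) = sqrt(9 + (4/9 - 7/4/9)) = sqrt(9 + (4/9 - 7*9/4)) = sqrt(9 + (4/9 - 63/4)) = sqrt(9 - 551/36) = sqrt(-227/36) = I*sqrt(227)/6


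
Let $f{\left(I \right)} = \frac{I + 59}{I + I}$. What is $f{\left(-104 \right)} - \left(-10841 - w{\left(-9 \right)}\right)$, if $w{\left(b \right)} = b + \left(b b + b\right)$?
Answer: $\frac{2268077}{208} \approx 10904.0$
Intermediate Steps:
$w{\left(b \right)} = b^{2} + 2 b$ ($w{\left(b \right)} = b + \left(b^{2} + b\right) = b + \left(b + b^{2}\right) = b^{2} + 2 b$)
$f{\left(I \right)} = \frac{59 + I}{2 I}$
$f{\left(-104 \right)} - \left(-10841 - w{\left(-9 \right)}\right) = \frac{59 - 104}{2 \left(-104\right)} + \left(\left(4655 - 9 \left(2 - 9\right)\right) - -6186\right) = \frac{1}{2} \left(- \frac{1}{104}\right) \left(-45\right) + \left(\left(4655 - -63\right) + 6186\right) = \frac{45}{208} + \left(\left(4655 + 63\right) + 6186\right) = \frac{45}{208} + \left(4718 + 6186\right) = \frac{45}{208} + 10904 = \frac{2268077}{208}$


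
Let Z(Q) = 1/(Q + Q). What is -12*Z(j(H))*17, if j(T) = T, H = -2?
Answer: 51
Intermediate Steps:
Z(Q) = 1/(2*Q)
-12*Z(j(H))*17 = -6/(-2)*17 = -6*(-1)/2*17 = -12*(-¼)*17 = 3*17 = 51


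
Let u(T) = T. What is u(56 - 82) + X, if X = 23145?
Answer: 23119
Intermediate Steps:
u(56 - 82) + X = (56 - 82) + 23145 = -26 + 23145 = 23119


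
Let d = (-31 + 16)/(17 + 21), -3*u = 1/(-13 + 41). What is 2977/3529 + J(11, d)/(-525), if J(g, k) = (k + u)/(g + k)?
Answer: 26456358871/31359223350 ≈ 0.84365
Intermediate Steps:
u = -1/84 (u = -1/(3*(-13 + 41)) = -⅓/28 = -⅓*1/28 = -1/84 ≈ -0.011905)
d = -15/38 ≈ -0.39474
J(g, k) = (-1/84 + k)/(g + k) (J(g, k) = (k - 1/84)/(g + k) = (-1/84 + k)/(g + k))
2977/3529 + J(11, d)/(-525) = 2977/3529 + ((-1/84 - 15/38)/(11 - 15/38))/(-525) = 2977*(1/3529) + (-649/1596/(403/38))*(-1/525) = 2977/3529 + ((38/403)*(-649/1596))*(-1/525) = 2977/3529 - 649/16926*(-1/525) = 2977/3529 + 649/8886150 = 26456358871/31359223350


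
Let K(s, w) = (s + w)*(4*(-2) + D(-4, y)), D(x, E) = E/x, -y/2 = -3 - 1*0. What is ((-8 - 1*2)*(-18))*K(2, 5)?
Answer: -11970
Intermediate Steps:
y = 6 (y = -2*(-3 - 1*0) = -2*(-3 + 0) = -2*(-3) = 6)
K(s, w) = -19*s/2 - 19*w/2 (K(s, w) = (s + w)*(4*(-2) + 6/(-4)) = (s + w)*(-8 + 6*(-¼)) = (s + w)*(-8 - 3/2) = (s + w)*(-19/2) = -19*s/2 - 19*w/2)
((-8 - 1*2)*(-18))*K(2, 5) = ((-8 - 1*2)*(-18))*(-19/2*2 - 19/2*5) = ((-8 - 2)*(-18))*(-19 - 95/2) = -10*(-18)*(-133/2) = 180*(-133/2) = -11970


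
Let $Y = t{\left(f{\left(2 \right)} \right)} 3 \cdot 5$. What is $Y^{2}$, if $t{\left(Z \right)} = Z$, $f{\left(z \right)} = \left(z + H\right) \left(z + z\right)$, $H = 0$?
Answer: $14400$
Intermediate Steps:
$f{\left(z \right)} = 2 z^{2}$ ($f{\left(z \right)} = \left(z + 0\right) \left(z + z\right) = z 2 z = 2 z^{2}$)
$Y = 120$ ($Y = 2 \cdot 2^{2} \cdot 3 \cdot 5 = 2 \cdot 4 \cdot 3 \cdot 5 = 8 \cdot 3 \cdot 5 = 24 \cdot 5 = 120$)
$Y^{2} = 120^{2} = 14400$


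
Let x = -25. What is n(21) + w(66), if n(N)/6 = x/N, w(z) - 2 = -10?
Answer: -106/7 ≈ -15.143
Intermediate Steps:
w(z) = -8 (w(z) = 2 - 10 = -8)
n(N) = -150/N (n(N) = 6*(-25/N) = -150/N)
n(21) + w(66) = -150/21 - 8 = -150*1/21 - 8 = -50/7 - 8 = -106/7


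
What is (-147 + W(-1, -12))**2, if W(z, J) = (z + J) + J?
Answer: 29584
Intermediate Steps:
W(z, J) = z + 2*J (W(z, J) = (J + z) + J = z + 2*J)
(-147 + W(-1, -12))**2 = (-147 + (-1 + 2*(-12)))**2 = (-147 + (-1 - 24))**2 = (-147 - 25)**2 = (-172)**2 = 29584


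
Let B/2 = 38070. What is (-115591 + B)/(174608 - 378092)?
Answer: 39451/203484 ≈ 0.19388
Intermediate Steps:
B = 76140 (B = 2*38070 = 76140)
(-115591 + B)/(174608 - 378092) = (-115591 + 76140)/(174608 - 378092) = -39451/(-203484) = -39451*(-1/203484) = 39451/203484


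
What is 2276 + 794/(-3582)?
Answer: 4075919/1791 ≈ 2275.8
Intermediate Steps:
2276 + 794/(-3582) = 2276 + 794*(-1/3582) = 2276 - 397/1791 = 4075919/1791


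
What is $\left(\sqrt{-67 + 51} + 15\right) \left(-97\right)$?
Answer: $-1455 - 388 i \approx -1455.0 - 388.0 i$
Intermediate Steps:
$\left(\sqrt{-67 + 51} + 15\right) \left(-97\right) = \left(\sqrt{-16} + 15\right) \left(-97\right) = \left(4 i + 15\right) \left(-97\right) = \left(15 + 4 i\right) \left(-97\right) = -1455 - 388 i$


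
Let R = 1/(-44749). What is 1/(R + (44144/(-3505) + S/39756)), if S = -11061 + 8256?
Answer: -2078513186740/26324695644047 ≈ -0.078957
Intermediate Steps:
S = -2805
R = -1/44749 ≈ -2.2347e-5
1/(R + (44144/(-3505) + S/39756)) = 1/(-1/44749 + (44144/(-3505) - 2805/39756)) = 1/(-1/44749 + (44144*(-1/3505) - 2805*1/39756)) = 1/(-1/44749 + (-44144/3505 - 935/13252)) = 1/(-1/44749 - 588273463/46448260) = 1/(-26324695644047/2078513186740) = -2078513186740/26324695644047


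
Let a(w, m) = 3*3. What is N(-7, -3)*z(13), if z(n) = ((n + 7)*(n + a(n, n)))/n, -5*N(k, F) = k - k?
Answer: 0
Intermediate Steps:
N(k, F) = 0 (N(k, F) = -(k - k)/5 = -⅕*0 = 0)
a(w, m) = 9
z(n) = (7 + n)*(9 + n)/n (z(n) = ((n + 7)*(n + 9))/n = ((7 + n)*(9 + n))/n = (7 + n)*(9 + n)/n)
N(-7, -3)*z(13) = 0*(16 + 13 + 63/13) = 0*(440/13) = 0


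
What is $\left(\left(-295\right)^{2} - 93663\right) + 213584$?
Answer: $206946$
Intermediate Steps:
$\left(\left(-295\right)^{2} - 93663\right) + 213584 = \left(87025 - 93663\right) + 213584 = -6638 + 213584 = 206946$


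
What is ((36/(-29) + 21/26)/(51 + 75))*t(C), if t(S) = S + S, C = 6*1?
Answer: -109/2639 ≈ -0.041304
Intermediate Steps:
C = 6
t(S) = 2*S
((36/(-29) + 21/26)/(51 + 75))*t(C) = ((36/(-29) + 21/26)/(51 + 75))*(2*6) = ((36*(-1/29) + 21*(1/26))/126)*12 = ((-36/29 + 21/26)*(1/126))*12 = -327/754*1/126*12 = -109/31668*12 = -109/2639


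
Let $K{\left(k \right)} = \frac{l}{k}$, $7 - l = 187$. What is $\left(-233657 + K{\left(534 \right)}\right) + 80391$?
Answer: $- \frac{13640704}{89} \approx -1.5327 \cdot 10^{5}$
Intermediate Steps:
$l = -180$ ($l = 7 - 187 = -180$)
$K{\left(k \right)} = - \frac{180}{k}$
$\left(-233657 + K{\left(534 \right)}\right) + 80391 = \left(-233657 - \frac{180}{534}\right) + 80391 = \left(-233657 - \frac{30}{89}\right) + 80391 = - \frac{20795503}{89} + 80391 = - \frac{13640704}{89}$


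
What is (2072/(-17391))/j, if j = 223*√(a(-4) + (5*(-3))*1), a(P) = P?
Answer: 2072*I*√19/73685667 ≈ 0.00012257*I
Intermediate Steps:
j = 223*I*√19 (j = 223*√(-4 + (5*(-3))*1) = 223*√(-4 - 15*1) = 223*√(-4 - 15) = 223*√(-19) = 223*(I*√19) = 223*I*√19 ≈ 972.03*I)
(2072/(-17391))/j = (2072/(-17391))/((223*I*√19)) = (2072*(-1/17391))*(-I*√19/4237) = -(-2072)*I*√19/73685667 = 2072*I*√19/73685667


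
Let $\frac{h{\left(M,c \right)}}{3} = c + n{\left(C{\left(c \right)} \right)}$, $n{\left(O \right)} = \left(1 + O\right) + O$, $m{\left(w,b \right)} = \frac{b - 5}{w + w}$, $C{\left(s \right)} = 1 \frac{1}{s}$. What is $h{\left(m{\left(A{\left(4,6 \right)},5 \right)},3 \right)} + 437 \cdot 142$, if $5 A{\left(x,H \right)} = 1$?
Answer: $62068$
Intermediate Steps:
$A{\left(x,H \right)} = \frac{1}{5}$ ($A{\left(x,H \right)} = \frac{1}{5} \cdot 1 = \frac{1}{5}$)
$C{\left(s \right)} = \frac{1}{s}$
$m{\left(w,b \right)} = \frac{-5 + b}{2 w}$
$n{\left(O \right)} = 1 + 2 O$
$h{\left(M,c \right)} = 3 + 3 c + \frac{6}{c}$ ($h{\left(M,c \right)} = 3 \left(c + \left(1 + \frac{2}{c}\right)\right) = 3 \left(1 + c + \frac{2}{c}\right) = 3 + 3 c + \frac{6}{c}$)
$h{\left(m{\left(A{\left(4,6 \right)},5 \right)},3 \right)} + 437 \cdot 142 = \left(3 + 3 \cdot 3 + \frac{6}{3}\right) + 437 \cdot 142 = \left(3 + 9 + 6 \cdot \frac{1}{3}\right) + 62054 = \left(3 + 9 + 2\right) + 62054 = 14 + 62054 = 62068$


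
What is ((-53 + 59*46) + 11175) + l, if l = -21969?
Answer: -8133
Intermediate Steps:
((-53 + 59*46) + 11175) + l = ((-53 + 59*46) + 11175) - 21969 = ((-53 + 2714) + 11175) - 21969 = (2661 + 11175) - 21969 = 13836 - 21969 = -8133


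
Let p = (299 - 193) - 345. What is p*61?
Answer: -14579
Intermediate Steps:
p = -239 (p = 106 - 345 = -239)
p*61 = -239*61 = -14579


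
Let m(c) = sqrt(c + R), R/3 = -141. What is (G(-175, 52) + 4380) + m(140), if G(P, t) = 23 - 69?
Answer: 4334 + I*sqrt(283) ≈ 4334.0 + 16.823*I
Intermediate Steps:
R = -423 (R = 3*(-141) = -423)
G(P, t) = -46
m(c) = sqrt(-423 + c) (m(c) = sqrt(c - 423) = sqrt(-423 + c))
(G(-175, 52) + 4380) + m(140) = (-46 + 4380) + sqrt(-423 + 140) = 4334 + sqrt(-283) = 4334 + I*sqrt(283)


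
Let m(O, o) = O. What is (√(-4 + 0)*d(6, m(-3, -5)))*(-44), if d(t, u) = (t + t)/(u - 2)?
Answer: 1056*I/5 ≈ 211.2*I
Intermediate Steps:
d(t, u) = 2*t/(-2 + u) (d(t, u) = (2*t)/(-2 + u) = 2*t/(-2 + u))
(√(-4 + 0)*d(6, m(-3, -5)))*(-44) = (√(-4 + 0)*(2*6/(-2 - 3)))*(-44) = (√(-4)*(2*6/(-5)))*(-44) = ((2*I)*(2*6*(-⅕)))*(-44) = ((2*I)*(-12/5))*(-44) = -24*I/5*(-44) = 1056*I/5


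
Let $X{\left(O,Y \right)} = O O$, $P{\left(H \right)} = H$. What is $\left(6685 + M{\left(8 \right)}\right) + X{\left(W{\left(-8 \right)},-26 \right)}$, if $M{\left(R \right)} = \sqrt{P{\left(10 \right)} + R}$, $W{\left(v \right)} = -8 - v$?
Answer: $6685 + 3 \sqrt{2} \approx 6689.2$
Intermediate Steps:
$M{\left(R \right)} = \sqrt{10 + R}$
$X{\left(O,Y \right)} = O^{2}$
$\left(6685 + M{\left(8 \right)}\right) + X{\left(W{\left(-8 \right)},-26 \right)} = \left(6685 + \sqrt{10 + 8}\right) + \left(-8 - -8\right)^{2} = \left(6685 + \sqrt{18}\right) + \left(-8 + 8\right)^{2} = \left(6685 + 3 \sqrt{2}\right) + 0^{2} = \left(6685 + 3 \sqrt{2}\right) + 0 = 6685 + 3 \sqrt{2}$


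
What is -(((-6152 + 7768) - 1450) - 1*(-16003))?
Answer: -16169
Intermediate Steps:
-(((-6152 + 7768) - 1450) - 1*(-16003)) = -((1616 - 1450) + 16003) = -(166 + 16003) = -1*16169 = -16169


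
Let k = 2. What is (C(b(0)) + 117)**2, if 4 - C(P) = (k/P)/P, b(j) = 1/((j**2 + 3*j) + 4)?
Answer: 7921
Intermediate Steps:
b(j) = 1/(4 + j**2 + 3*j)
C(P) = 4 - 2/P**2 (C(P) = 4 - 2/P/P = 4 - 2/P**2)
(C(b(0)) + 117)**2 = ((4 - 2*(4 + 0**2 + 3*0)**2) + 117)**2 = ((4 - 2*(4 + 0 + 0)**2) + 117)**2 = ((4 - 2/(1/4)**2) + 117)**2 = ((4 - 2/4**(-2)) + 117)**2 = ((4 - 2*16) + 117)**2 = ((4 - 32) + 117)**2 = (-28 + 117)**2 = 89**2 = 7921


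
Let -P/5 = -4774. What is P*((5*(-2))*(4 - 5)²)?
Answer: -238700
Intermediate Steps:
P = 23870 (P = -5*(-4774) = 23870)
P*((5*(-2))*(4 - 5)²) = 23870*((5*(-2))*(4 - 5)²) = 23870*(-10*(-1)²) = 23870*(-10*1) = 23870*(-10) = -238700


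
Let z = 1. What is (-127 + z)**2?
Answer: 15876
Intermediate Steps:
(-127 + z)**2 = (-127 + 1)**2 = (-126)**2 = 15876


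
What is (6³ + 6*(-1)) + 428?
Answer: 638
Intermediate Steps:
(6³ + 6*(-1)) + 428 = (216 - 6) + 428 = 210 + 428 = 638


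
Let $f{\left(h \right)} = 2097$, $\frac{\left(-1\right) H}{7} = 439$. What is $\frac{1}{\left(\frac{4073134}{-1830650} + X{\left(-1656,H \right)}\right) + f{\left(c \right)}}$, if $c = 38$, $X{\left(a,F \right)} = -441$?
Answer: $\frac{915325}{1513741633} \approx 0.00060468$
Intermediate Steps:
$H = -3073$ ($H = \left(-7\right) 439 = -3073$)
$\frac{1}{\left(\frac{4073134}{-1830650} + X{\left(-1656,H \right)}\right) + f{\left(c \right)}} = \frac{1}{\left(\frac{4073134}{-1830650} - 441\right) + 2097} = \frac{1}{\left(4073134 \left(- \frac{1}{1830650}\right) - 441\right) + 2097} = \frac{1}{\left(- \frac{2036567}{915325} - 441\right) + 2097} = \frac{1}{- \frac{405694892}{915325} + 2097} = \frac{1}{\frac{1513741633}{915325}} = \frac{915325}{1513741633}$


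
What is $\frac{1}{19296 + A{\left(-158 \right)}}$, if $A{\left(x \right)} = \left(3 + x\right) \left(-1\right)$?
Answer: $\frac{1}{19451} \approx 5.1411 \cdot 10^{-5}$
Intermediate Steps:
$A{\left(x \right)} = -3 - x$
$\frac{1}{19296 + A{\left(-158 \right)}} = \frac{1}{19296 - -155} = \frac{1}{19296 + \left(-3 + 158\right)} = \frac{1}{19296 + 155} = \frac{1}{19451}$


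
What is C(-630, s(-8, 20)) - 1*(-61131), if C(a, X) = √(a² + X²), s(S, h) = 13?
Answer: 61131 + √397069 ≈ 61761.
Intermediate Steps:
C(a, X) = √(X² + a²)
C(-630, s(-8, 20)) - 1*(-61131) = √(13² + (-630)²) - 1*(-61131) = √(169 + 396900) + 61131 = √397069 + 61131 = 61131 + √397069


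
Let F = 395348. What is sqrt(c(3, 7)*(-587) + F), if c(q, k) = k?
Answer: 3*sqrt(43471) ≈ 625.49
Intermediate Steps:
sqrt(c(3, 7)*(-587) + F) = sqrt(7*(-587) + 395348) = sqrt(-4109 + 395348) = sqrt(391239) = 3*sqrt(43471)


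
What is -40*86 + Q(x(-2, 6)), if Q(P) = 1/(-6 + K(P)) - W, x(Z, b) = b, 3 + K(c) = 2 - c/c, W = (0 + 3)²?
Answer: -27593/8 ≈ -3449.1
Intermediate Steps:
W = 9 (W = 3² = 9)
K(c) = -2 (K(c) = -3 + (2 - c/c) = -3 + (2 - 1*1) = -3 + (2 - 1) = -3 + 1 = -2)
Q(P) = -73/8 (Q(P) = 1/(-6 - 2) - 1*9 = 1/(-8) - 9 = -⅛ - 9 = -73/8)
-40*86 + Q(x(-2, 6)) = -40*86 - 73/8 = -3440 - 73/8 = -27593/8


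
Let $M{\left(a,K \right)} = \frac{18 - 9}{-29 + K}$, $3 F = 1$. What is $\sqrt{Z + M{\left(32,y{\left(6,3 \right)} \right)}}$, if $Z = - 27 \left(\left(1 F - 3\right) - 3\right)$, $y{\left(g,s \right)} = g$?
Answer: $\frac{3 \sqrt{8970}}{23} \approx 12.353$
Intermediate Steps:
$F = \frac{1}{3}$ ($F = \frac{1}{3} \cdot 1 = \frac{1}{3} \approx 0.33333$)
$Z = 153$ ($Z = - 27 \left(\left(1 \cdot \frac{1}{3} - 3\right) - 3\right) = - 27 \left(\left(\frac{1}{3} - 3\right) - 3\right) = - 27 \left(- \frac{8}{3} - 3\right) = \left(-27\right) \left(- \frac{17}{3}\right) = 153$)
$M{\left(a,K \right)} = \frac{9}{-29 + K}$
$\sqrt{Z + M{\left(32,y{\left(6,3 \right)} \right)}} = \sqrt{153 + \frac{9}{-29 + 6}} = \sqrt{153 + \frac{9}{-23}} = \sqrt{153 + 9 \left(- \frac{1}{23}\right)} = \sqrt{153 - \frac{9}{23}} = \sqrt{\frac{3510}{23}} = \frac{3 \sqrt{8970}}{23}$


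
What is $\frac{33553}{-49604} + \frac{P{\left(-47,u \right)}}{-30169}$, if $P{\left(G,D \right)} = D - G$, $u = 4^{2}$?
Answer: $- \frac{1015385509}{1496503076} \approx -0.6785$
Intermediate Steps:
$u = 16$
$\frac{33553}{-49604} + \frac{P{\left(-47,u \right)}}{-30169} = \frac{33553}{-49604} + \frac{16 - -47}{-30169} = 33553 \left(- \frac{1}{49604}\right) + \left(16 + 47\right) \left(- \frac{1}{30169}\right) = - \frac{33553}{49604} + 63 \left(- \frac{1}{30169}\right) = - \frac{33553}{49604} - \frac{63}{30169} = - \frac{1015385509}{1496503076}$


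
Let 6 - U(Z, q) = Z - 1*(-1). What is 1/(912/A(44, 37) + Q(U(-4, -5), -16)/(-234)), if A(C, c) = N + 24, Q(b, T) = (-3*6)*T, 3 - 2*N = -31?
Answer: 533/11200 ≈ 0.047589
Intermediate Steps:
N = 17 (N = 3/2 - ½*(-31) = 3/2 + 31/2 = 17)
U(Z, q) = 5 - Z (U(Z, q) = 6 - (Z - 1*(-1)) = 6 - (Z + 1) = 6 - (1 + Z) = 6 + (-1 - Z) = 5 - Z)
Q(b, T) = -18*T
A(C, c) = 41 (A(C, c) = 17 + 24 = 41)
1/(912/A(44, 37) + Q(U(-4, -5), -16)/(-234)) = 1/(912/41 - 18*(-16)/(-234)) = 1/(912*(1/41) + 288*(-1/234)) = 1/(912/41 - 16/13) = 1/(11200/533) = 533/11200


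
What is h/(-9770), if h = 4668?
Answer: -2334/4885 ≈ -0.47779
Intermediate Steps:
h/(-9770) = 4668/(-9770) = 4668*(-1/9770) = -2334/4885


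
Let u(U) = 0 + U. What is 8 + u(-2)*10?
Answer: -12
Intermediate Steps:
u(U) = U
8 + u(-2)*10 = 8 - 2*10 = 8 - 20 = -12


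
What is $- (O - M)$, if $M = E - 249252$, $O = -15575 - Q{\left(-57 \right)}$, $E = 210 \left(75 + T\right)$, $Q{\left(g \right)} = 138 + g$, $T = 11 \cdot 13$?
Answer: $-187816$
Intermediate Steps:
$T = 143$
$E = 45780$ ($E = 210 \left(75 + 143\right) = 210 \cdot 218 = 45780$)
$O = -15656$ ($O = -15575 - \left(138 - 57\right) = -15575 - 81 = -15656$)
$M = -203472$ ($M = 45780 - 249252 = -203472$)
$- (O - M) = - (-15656 - -203472) = - (-15656 + 203472) = \left(-1\right) 187816 = -187816$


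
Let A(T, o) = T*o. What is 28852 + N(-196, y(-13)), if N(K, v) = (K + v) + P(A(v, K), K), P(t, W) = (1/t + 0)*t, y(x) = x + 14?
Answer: 28658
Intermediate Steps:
y(x) = 14 + x
P(t, W) = 1 (P(t, W) = t/t = 1)
N(K, v) = 1 + K + v (N(K, v) = (K + v) + 1 = 1 + K + v)
28852 + N(-196, y(-13)) = 28852 + (1 - 196 + (14 - 13)) = 28852 + (1 - 196 + 1) = 28852 - 194 = 28658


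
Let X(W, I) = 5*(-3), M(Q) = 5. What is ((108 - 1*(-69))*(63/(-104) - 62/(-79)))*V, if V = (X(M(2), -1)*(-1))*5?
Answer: 19527525/8216 ≈ 2376.8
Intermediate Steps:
X(W, I) = -15
V = 75 (V = -15*(-1)*5 = 15*5 = 75)
((108 - 1*(-69))*(63/(-104) - 62/(-79)))*V = ((108 - 1*(-69))*(63/(-104) - 62/(-79)))*75 = ((108 + 69)*(63*(-1/104) - 62*(-1/79)))*75 = (177*(-63/104 + 62/79))*75 = (177*(1471/8216))*75 = (260367/8216)*75 = 19527525/8216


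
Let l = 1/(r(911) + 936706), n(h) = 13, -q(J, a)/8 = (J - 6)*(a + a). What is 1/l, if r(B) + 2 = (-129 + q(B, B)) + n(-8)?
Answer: -12254692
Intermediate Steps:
q(J, a) = -16*a*(-6 + J) (q(J, a) = -8*(J - 6)*(a + a) = -8*(-6 + J)*2*a = -16*a*(-6 + J))
r(B) = -118 + 16*B*(6 - B) (r(B) = -2 + ((-129 + 16*B*(6 - B)) + 13) = -2 + (-116 + 16*B*(6 - B)) = -118 + 16*B*(6 - B))
l = -1/12254692 (l = 1/((-118 - 16*911² + 96*911) + 936706) = 1/((-118 - 16*829921 + 87456) + 936706) = 1/((-118 - 13278736 + 87456) + 936706) = 1/(-13191398 + 936706) = 1/(-12254692) = -1/12254692 ≈ -8.1601e-8)
1/l = 1/(-1/12254692) = -12254692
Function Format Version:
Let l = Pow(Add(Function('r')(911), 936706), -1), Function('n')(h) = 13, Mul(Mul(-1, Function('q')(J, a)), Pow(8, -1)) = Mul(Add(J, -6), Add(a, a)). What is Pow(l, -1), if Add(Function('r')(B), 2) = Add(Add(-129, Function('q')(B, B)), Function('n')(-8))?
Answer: -12254692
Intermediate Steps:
Function('q')(J, a) = Mul(-16, a, Add(-6, J)) (Function('q')(J, a) = Mul(-8, Mul(Add(J, -6), Add(a, a))) = Mul(-8, Mul(Add(-6, J), Mul(2, a))) = Mul(-8, Mul(2, a, Add(-6, J))) = Mul(-16, a, Add(-6, J)))
Function('r')(B) = Add(-118, Mul(16, B, Add(6, Mul(-1, B)))) (Function('r')(B) = Add(-2, Add(Add(-129, Mul(16, B, Add(6, Mul(-1, B)))), 13)) = Add(-2, Add(-116, Mul(16, B, Add(6, Mul(-1, B))))) = Add(-118, Mul(16, B, Add(6, Mul(-1, B)))))
l = Rational(-1, 12254692) (l = Pow(Add(Add(-118, Mul(-16, Pow(911, 2)), Mul(96, 911)), 936706), -1) = Pow(Add(Add(-118, Mul(-16, 829921), 87456), 936706), -1) = Pow(Add(Add(-118, -13278736, 87456), 936706), -1) = Pow(Add(-13191398, 936706), -1) = Pow(-12254692, -1) = Rational(-1, 12254692) ≈ -8.1601e-8)
Pow(l, -1) = Pow(Rational(-1, 12254692), -1) = -12254692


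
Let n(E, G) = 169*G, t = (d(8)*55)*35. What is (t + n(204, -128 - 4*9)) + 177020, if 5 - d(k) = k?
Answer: 143529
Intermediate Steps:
d(k) = 5 - k
t = -5775 (t = ((5 - 1*8)*55)*35 = ((5 - 8)*55)*35 = -3*55*35 = -165*35 = -5775)
(t + n(204, -128 - 4*9)) + 177020 = (-5775 + 169*(-128 - 4*9)) + 177020 = (-5775 + 169*(-128 - 36)) + 177020 = (-5775 + 169*(-164)) + 177020 = (-5775 - 27716) + 177020 = -33491 + 177020 = 143529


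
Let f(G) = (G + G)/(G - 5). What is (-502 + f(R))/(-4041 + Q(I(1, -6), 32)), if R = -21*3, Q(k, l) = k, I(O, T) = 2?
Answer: 17005/137326 ≈ 0.12383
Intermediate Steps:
R = -63
f(G) = 2*G/(-5 + G) (f(G) = (2*G)/(-5 + G) = 2*G/(-5 + G))
(-502 + f(R))/(-4041 + Q(I(1, -6), 32)) = (-502 + 2*(-63)/(-5 - 63))/(-4041 + 2) = (-502 + 2*(-63)/(-68))/(-4039) = (-502 + 2*(-63)*(-1/68))*(-1/4039) = (-502 + 63/34)*(-1/4039) = -17005/34*(-1/4039) = 17005/137326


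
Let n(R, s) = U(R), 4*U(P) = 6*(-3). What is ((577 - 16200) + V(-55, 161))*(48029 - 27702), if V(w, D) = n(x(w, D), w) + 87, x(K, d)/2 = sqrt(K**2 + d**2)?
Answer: -631783487/2 ≈ -3.1589e+8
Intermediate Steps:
U(P) = -9/2 (U(P) = (6*(-3))/4 = (1/4)*(-18) = -9/2)
x(K, d) = 2*sqrt(K**2 + d**2)
n(R, s) = -9/2
V(w, D) = 165/2 (V(w, D) = -9/2 + 87 = 165/2)
((577 - 16200) + V(-55, 161))*(48029 - 27702) = ((577 - 16200) + 165/2)*(48029 - 27702) = (-15623 + 165/2)*20327 = -31081/2*20327 = -631783487/2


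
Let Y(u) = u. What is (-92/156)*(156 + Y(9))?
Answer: -1265/13 ≈ -97.308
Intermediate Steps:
(-92/156)*(156 + Y(9)) = (-92/156)*(156 + 9) = -92*1/156*165 = -23/39*165 = -1265/13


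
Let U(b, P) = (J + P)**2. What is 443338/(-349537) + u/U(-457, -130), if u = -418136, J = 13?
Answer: -152222856914/4784811993 ≈ -31.814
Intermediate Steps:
U(b, P) = (13 + P)**2
443338/(-349537) + u/U(-457, -130) = 443338/(-349537) - 418136/(13 - 130)**2 = 443338*(-1/349537) - 418136/((-117)**2) = -443338/349537 - 418136/13689 = -152222856914/4784811993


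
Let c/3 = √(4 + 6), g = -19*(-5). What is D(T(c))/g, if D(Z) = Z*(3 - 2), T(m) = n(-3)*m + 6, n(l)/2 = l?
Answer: 6/95 - 18*√10/95 ≈ -0.53601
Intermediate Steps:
g = 95
n(l) = 2*l
c = 3*√10 (c = 3*√(4 + 6) = 3*√10 ≈ 9.4868)
T(m) = 6 - 6*m (T(m) = (2*(-3))*m + 6 = -6*m + 6 = 6 - 6*m)
D(Z) = Z (D(Z) = Z*1 = Z)
D(T(c))/g = (6 - 18*√10)/95 = (6 - 18*√10)*(1/95) = 6/95 - 18*√10/95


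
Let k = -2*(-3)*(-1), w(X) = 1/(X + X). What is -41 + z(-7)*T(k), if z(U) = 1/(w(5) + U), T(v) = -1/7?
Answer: -19793/483 ≈ -40.979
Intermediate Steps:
w(X) = 1/(2*X)
k = -6 (k = 6*(-1) = -6)
T(v) = -⅐ (T(v) = -1*⅐ = -⅐)
z(U) = 1/(⅒ + U) (z(U) = 1/((½)/5 + U) = 1/((½)*(⅕) + U) = 1/(⅒ + U))
-41 + z(-7)*T(k) = -41 + (10/(1 + 10*(-7)))*(-⅐) = -41 + (10/(1 - 70))*(-⅐) = -41 + (10/(-69))*(-⅐) = -41 + (10*(-1/69))*(-⅐) = -41 - 10/69*(-⅐) = -41 + 10/483 = -19793/483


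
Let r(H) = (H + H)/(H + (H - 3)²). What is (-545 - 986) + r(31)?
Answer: -1247703/815 ≈ -1530.9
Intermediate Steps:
r(H) = 2*H/(H + (-3 + H)²) (r(H) = (2*H)/(H + (-3 + H)²) = 2*H/(H + (-3 + H)²))
(-545 - 986) + r(31) = (-545 - 986) + 2*31/(31 + (-3 + 31)²) = -1531 + 2*31/(31 + 28²) = -1531 + 2*31/(31 + 784) = -1531 + 2*31/815 = -1531 + 2*31*(1/815) = -1531 + 62/815 = -1247703/815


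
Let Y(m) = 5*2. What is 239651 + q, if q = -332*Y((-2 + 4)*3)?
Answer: 236331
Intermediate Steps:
Y(m) = 10
q = -3320 (q = -332*10 = -3320)
239651 + q = 239651 - 3320 = 236331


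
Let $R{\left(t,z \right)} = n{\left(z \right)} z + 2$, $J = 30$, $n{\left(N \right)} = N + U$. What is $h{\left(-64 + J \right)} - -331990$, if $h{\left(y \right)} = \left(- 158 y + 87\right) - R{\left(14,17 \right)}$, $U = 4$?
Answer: $337090$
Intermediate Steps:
$n{\left(N \right)} = 4 + N$ ($n{\left(N \right)} = N + 4 = 4 + N$)
$R{\left(t,z \right)} = 2 + z \left(4 + z\right)$ ($R{\left(t,z \right)} = \left(4 + z\right) z + 2 = z \left(4 + z\right) + 2 = 2 + z \left(4 + z\right)$)
$h{\left(y \right)} = -272 - 158 y$ ($h{\left(y \right)} = \left(- 158 y + 87\right) - \left(2 + 17 \left(4 + 17\right)\right) = \left(87 - 158 y\right) - \left(2 + 17 \cdot 21\right) = \left(87 - 158 y\right) - \left(2 + 357\right) = \left(87 - 158 y\right) - 359 = -272 - 158 y$)
$h{\left(-64 + J \right)} - -331990 = \left(-272 - 158 \left(-64 + 30\right)\right) - -331990 = \left(-272 - -5372\right) + 331990 = \left(-272 + 5372\right) + 331990 = 5100 + 331990 = 337090$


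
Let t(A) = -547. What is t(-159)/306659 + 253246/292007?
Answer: 77500437285/89546574613 ≈ 0.86548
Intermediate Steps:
t(-159)/306659 + 253246/292007 = -547/306659 + 253246/292007 = 77500437285/89546574613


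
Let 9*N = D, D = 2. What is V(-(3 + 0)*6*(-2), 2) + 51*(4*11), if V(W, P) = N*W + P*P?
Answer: 2256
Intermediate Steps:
N = 2/9 (N = (1/9)*2 = 2/9 ≈ 0.22222)
V(W, P) = P**2 + 2*W/9 (V(W, P) = 2*W/9 + P*P = 2*W/9 + P**2 = P**2 + 2*W/9)
V(-(3 + 0)*6*(-2), 2) + 51*(4*11) = (2**2 + 2*(-(3 + 0)*6*(-2))/9) + 51*(4*11) = (4 + 2*(-3*6*(-2))/9) + 51*44 = (4 + 2*(-1*18*(-2))/9) + 2244 = (4 + 2*(-18*(-2))/9) + 2244 = (4 + (2/9)*36) + 2244 = (4 + 8) + 2244 = 12 + 2244 = 2256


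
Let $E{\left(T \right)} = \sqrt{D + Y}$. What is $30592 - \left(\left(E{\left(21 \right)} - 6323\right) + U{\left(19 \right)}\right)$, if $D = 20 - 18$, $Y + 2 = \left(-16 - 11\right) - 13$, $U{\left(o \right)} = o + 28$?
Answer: $36868 - 2 i \sqrt{10} \approx 36868.0 - 6.3246 i$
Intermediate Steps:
$U{\left(o \right)} = 28 + o$
$Y = -42$ ($Y = -2 - 40 = -42$)
$D = 2$ ($D = 20 - 18 = 2$)
$E{\left(T \right)} = 2 i \sqrt{10}$ ($E{\left(T \right)} = \sqrt{2 - 42} = \sqrt{-40} = 2 i \sqrt{10}$)
$30592 - \left(\left(E{\left(21 \right)} - 6323\right) + U{\left(19 \right)}\right) = 30592 - \left(\left(2 i \sqrt{10} - 6323\right) + \left(28 + 19\right)\right) = 30592 - \left(\left(-6323 + 2 i \sqrt{10}\right) + 47\right) = 30592 - \left(-6276 + 2 i \sqrt{10}\right) = 30592 + \left(6276 - 2 i \sqrt{10}\right) = 36868 - 2 i \sqrt{10}$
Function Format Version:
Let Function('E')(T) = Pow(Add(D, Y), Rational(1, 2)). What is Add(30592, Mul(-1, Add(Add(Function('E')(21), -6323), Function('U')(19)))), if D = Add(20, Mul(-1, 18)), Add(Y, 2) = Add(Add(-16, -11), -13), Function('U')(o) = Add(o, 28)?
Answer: Add(36868, Mul(-2, I, Pow(10, Rational(1, 2)))) ≈ Add(36868., Mul(-6.3246, I))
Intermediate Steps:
Function('U')(o) = Add(28, o)
Y = -42 (Y = Add(-2, Add(Add(-16, -11), -13)) = Add(-2, Add(-27, -13)) = Add(-2, -40) = -42)
D = 2 (D = Add(20, -18) = 2)
Function('E')(T) = Mul(2, I, Pow(10, Rational(1, 2))) (Function('E')(T) = Pow(Add(2, -42), Rational(1, 2)) = Pow(-40, Rational(1, 2)) = Mul(2, I, Pow(10, Rational(1, 2))))
Add(30592, Mul(-1, Add(Add(Function('E')(21), -6323), Function('U')(19)))) = Add(30592, Mul(-1, Add(Add(Mul(2, I, Pow(10, Rational(1, 2))), -6323), Add(28, 19)))) = Add(30592, Mul(-1, Add(Add(-6323, Mul(2, I, Pow(10, Rational(1, 2)))), 47))) = Add(30592, Mul(-1, Add(-6276, Mul(2, I, Pow(10, Rational(1, 2)))))) = Add(30592, Add(6276, Mul(-2, I, Pow(10, Rational(1, 2))))) = Add(36868, Mul(-2, I, Pow(10, Rational(1, 2))))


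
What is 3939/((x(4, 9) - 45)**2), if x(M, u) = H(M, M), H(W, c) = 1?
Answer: 3939/1936 ≈ 2.0346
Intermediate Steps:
x(M, u) = 1
3939/((x(4, 9) - 45)**2) = 3939/((1 - 45)**2) = 3939/((-44)**2) = 3939/1936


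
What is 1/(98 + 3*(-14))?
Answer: 1/56 ≈ 0.017857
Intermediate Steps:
1/(98 + 3*(-14)) = 1/(98 - 42) = 1/56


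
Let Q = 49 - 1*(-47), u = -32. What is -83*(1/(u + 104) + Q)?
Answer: -573779/72 ≈ -7969.2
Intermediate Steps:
Q = 96 (Q = 49 + 47 = 96)
-83*(1/(u + 104) + Q) = -83*(1/(-32 + 104) + 96) = -83*(1/72 + 96) = -83*6913/72 = -573779/72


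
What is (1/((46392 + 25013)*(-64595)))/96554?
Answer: -1/445346246510150 ≈ -2.2454e-15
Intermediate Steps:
(1/((46392 + 25013)*(-64595)))/96554 = (-1/64595/71405)*(1/96554) = ((1/71405)*(-1/64595))*(1/96554) = -1/4612405975*1/96554 = -1/445346246510150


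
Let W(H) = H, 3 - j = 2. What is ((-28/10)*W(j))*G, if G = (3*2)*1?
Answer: -84/5 ≈ -16.800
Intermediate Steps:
j = 1 (j = 3 - 1*2 = 3 - 2 = 1)
G = 6 (G = 6*1 = 6)
((-28/10)*W(j))*G = (-28/10*1)*6 = (-28*1/10*1)*6 = -14/5*1*6 = -14/5*6 = -84/5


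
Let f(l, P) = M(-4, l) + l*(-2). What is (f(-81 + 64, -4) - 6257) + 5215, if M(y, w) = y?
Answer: -1012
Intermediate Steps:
f(l, P) = -4 - 2*l (f(l, P) = -4 + l*(-2) = -4 - 2*l)
(f(-81 + 64, -4) - 6257) + 5215 = ((-4 - 2*(-81 + 64)) - 6257) + 5215 = ((-4 - 2*(-17)) - 6257) + 5215 = ((-4 + 34) - 6257) + 5215 = (30 - 6257) + 5215 = -6227 + 5215 = -1012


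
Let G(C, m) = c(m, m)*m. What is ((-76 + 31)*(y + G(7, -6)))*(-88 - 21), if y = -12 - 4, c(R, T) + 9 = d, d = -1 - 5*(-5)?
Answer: -519930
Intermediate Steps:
d = 24 (d = -1 + 25 = 24)
c(R, T) = 15 (c(R, T) = -9 + 24 = 15)
y = -16
G(C, m) = 15*m
((-76 + 31)*(y + G(7, -6)))*(-88 - 21) = ((-76 + 31)*(-16 + 15*(-6)))*(-88 - 21) = -45*(-16 - 90)*(-109) = -45*(-106)*(-109) = 4770*(-109) = -519930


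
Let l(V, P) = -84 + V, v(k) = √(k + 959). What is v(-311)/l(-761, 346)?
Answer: -18*√2/845 ≈ -0.030125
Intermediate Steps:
v(k) = √(959 + k)
v(-311)/l(-761, 346) = √(959 - 311)/(-84 - 761) = √648/(-845) = (18*√2)*(-1/845) = -18*√2/845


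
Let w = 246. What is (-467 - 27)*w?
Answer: -121524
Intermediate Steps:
(-467 - 27)*w = (-467 - 27)*246 = -494*246 = -121524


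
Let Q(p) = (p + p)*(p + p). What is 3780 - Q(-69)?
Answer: -15264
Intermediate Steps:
Q(p) = 4*p² (Q(p) = (2*p)*(2*p) = 4*p²)
3780 - Q(-69) = 3780 - 4*(-69)² = 3780 - 4*4761 = 3780 - 1*19044 = 3780 - 19044 = -15264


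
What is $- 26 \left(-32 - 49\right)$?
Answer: $2106$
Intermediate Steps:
$- 26 \left(-32 - 49\right) = \left(-26\right) \left(-81\right) = 2106$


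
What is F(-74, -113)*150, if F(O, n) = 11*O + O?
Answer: -133200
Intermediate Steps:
F(O, n) = 12*O
F(-74, -113)*150 = (12*(-74))*150 = -888*150 = -133200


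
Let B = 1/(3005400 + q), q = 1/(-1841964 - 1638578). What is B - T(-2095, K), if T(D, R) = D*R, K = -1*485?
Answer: -10628572193193813383/10460420926799 ≈ -1.0161e+6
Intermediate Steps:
K = -485
q = -1/3480542 (q = 1/(-3480542) = -1/3480542 ≈ -2.8731e-7)
B = 3480542/10460420926799 (B = 1/(3005400 - 1/3480542) = 1/(10460420926799/3480542) = 3480542/10460420926799 ≈ 3.3273e-7)
B - T(-2095, K) = 3480542/10460420926799 - (-2095)*(-485) = 3480542/10460420926799 - 1*1016075 = 3480542/10460420926799 - 1016075 = -10628572193193813383/10460420926799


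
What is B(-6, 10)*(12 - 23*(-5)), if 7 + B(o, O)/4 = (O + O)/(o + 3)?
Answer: -20828/3 ≈ -6942.7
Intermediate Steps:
B(o, O) = -28 + 8*O/(3 + o) (B(o, O) = -28 + 4*((O + O)/(o + 3)) = -28 + 4*((2*O)/(3 + o)) = -28 + 4*(2*O/(3 + o)) = -28 + 8*O/(3 + o))
B(-6, 10)*(12 - 23*(-5)) = (4*(-21 - 7*(-6) + 2*10)/(3 - 6))*(12 - 23*(-5)) = (4*(-21 + 42 + 20)/(-3))*(12 + 115) = (4*(-⅓)*41)*127 = -164/3*127 = -20828/3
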